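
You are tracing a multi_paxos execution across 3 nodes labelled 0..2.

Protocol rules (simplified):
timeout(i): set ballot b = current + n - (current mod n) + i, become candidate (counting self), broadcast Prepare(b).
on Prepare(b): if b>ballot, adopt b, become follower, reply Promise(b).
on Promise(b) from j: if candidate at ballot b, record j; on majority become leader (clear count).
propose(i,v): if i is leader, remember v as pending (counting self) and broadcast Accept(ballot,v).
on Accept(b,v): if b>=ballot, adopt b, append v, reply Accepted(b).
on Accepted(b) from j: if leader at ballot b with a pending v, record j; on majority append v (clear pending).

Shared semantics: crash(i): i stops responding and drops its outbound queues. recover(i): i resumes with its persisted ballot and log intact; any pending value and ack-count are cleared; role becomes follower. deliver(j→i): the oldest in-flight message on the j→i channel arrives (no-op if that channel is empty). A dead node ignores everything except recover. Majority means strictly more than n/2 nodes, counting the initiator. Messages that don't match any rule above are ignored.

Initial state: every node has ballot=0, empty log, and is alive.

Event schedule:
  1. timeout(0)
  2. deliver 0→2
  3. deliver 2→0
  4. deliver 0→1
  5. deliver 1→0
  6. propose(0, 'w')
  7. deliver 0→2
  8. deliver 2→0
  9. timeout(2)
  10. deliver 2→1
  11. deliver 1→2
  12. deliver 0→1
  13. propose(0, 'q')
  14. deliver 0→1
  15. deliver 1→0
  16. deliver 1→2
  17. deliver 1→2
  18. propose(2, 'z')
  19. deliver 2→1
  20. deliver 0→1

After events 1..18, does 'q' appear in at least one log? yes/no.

no

step 1 timeout(0): 0={cand,b=3,log=-}
step 2 deliver 0→2: 2={foll,b=3,log=-}
step 3 deliver 2→0: 0={lead,b=3,log=-}
step 4 deliver 0→1: 1={foll,b=3,log=-}
step 5 deliver 1→0: —
step 6 propose(0,'w'): —
step 7 deliver 0→2: 2={foll,b=3,log=w}
step 8 deliver 2→0: 0={lead,b=3,log=w}
step 9 timeout(2): 2={cand,b=8,log=w}
step 10 deliver 2→1: 1={foll,b=8,log=-}
step 11 deliver 1→2: 2={lead,b=8,log=w}
step 12 deliver 0→1: —
step 13 propose(0,'q'): —
step 14 deliver 0→1: —
step 15 deliver 1→0: —
step 16 deliver 1→2: —
step 17 deliver 1→2: —
step 18 propose(2,'z'): —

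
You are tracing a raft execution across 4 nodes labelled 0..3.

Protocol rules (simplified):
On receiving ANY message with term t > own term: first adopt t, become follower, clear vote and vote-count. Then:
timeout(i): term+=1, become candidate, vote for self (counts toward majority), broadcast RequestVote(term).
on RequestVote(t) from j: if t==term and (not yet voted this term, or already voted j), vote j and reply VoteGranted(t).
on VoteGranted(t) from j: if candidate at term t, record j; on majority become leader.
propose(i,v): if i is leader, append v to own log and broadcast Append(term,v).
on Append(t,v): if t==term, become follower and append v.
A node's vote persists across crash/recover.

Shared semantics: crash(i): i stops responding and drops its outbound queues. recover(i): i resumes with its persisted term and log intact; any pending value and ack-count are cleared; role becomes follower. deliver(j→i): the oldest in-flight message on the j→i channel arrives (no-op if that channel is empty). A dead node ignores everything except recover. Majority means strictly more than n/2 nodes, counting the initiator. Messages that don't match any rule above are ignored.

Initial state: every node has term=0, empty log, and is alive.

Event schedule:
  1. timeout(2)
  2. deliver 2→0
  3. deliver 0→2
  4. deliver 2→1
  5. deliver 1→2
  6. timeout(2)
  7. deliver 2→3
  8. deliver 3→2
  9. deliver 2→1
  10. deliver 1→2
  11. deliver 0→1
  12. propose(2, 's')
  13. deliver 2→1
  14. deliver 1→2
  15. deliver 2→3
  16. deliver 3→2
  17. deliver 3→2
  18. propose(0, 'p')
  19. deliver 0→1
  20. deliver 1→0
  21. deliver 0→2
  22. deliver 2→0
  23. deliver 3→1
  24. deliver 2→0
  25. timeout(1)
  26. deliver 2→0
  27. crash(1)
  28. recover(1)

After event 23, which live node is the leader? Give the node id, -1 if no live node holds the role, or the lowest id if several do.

2

step 1 timeout(2): 2={cand,t=1,log=-}
step 2 deliver 2→0: 0={foll,t=1,log=-}
step 3 deliver 0→2: —
step 4 deliver 2→1: 1={foll,t=1,log=-}
step 5 deliver 1→2: 2={lead,t=1,log=-}
step 6 timeout(2): 2={cand,t=2,log=-}
step 7 deliver 2→3: 3={foll,t=1,log=-}
step 8 deliver 3→2: —
step 9 deliver 2→1: 1={foll,t=2,log=-}
step 10 deliver 1→2: —
step 11 deliver 0→1: —
step 12 propose(2,'s'): —
step 13 deliver 2→1: —
step 14 deliver 1→2: —
step 15 deliver 2→3: 3={foll,t=2,log=-}
step 16 deliver 3→2: 2={lead,t=2,log=-}
step 17 deliver 3→2: —
step 18 propose(0,'p'): —
step 19 deliver 0→1: —
step 20 deliver 1→0: —
step 21 deliver 0→2: —
step 22 deliver 2→0: 0={foll,t=2,log=-}
step 23 deliver 3→1: —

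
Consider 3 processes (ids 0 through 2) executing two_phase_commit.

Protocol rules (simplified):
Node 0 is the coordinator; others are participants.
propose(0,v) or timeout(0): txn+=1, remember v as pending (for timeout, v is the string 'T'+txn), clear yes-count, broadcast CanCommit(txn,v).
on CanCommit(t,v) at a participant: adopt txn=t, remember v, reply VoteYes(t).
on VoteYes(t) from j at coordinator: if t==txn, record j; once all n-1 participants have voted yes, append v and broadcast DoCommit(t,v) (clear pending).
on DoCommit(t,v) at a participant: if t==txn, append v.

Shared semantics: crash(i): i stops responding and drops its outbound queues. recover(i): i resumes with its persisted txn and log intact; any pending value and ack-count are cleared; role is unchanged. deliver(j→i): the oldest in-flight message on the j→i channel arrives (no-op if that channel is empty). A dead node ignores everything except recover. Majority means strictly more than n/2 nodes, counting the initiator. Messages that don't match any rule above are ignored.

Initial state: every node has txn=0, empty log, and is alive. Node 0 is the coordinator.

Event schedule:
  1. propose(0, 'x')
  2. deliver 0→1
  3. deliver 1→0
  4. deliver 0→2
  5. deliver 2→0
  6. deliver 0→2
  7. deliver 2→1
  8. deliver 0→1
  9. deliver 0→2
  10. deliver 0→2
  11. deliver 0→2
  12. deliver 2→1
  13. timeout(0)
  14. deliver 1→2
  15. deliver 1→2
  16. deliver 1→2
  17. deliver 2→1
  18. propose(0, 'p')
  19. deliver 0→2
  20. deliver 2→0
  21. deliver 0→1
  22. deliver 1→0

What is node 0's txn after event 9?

1

1. propose(0,'x'):  <0:coor t1 ->
2. deliver 0→1:  <1:part t1 ->
3. deliver 1→0:  nop
4. deliver 0→2:  <2:part t1 ->
5. deliver 2→0:  <0:coor t1 x>
6. deliver 0→2:  <2:part t1 x>
7. deliver 2→1:  nop
8. deliver 0→1:  <1:part t1 x>
9. deliver 0→2:  nop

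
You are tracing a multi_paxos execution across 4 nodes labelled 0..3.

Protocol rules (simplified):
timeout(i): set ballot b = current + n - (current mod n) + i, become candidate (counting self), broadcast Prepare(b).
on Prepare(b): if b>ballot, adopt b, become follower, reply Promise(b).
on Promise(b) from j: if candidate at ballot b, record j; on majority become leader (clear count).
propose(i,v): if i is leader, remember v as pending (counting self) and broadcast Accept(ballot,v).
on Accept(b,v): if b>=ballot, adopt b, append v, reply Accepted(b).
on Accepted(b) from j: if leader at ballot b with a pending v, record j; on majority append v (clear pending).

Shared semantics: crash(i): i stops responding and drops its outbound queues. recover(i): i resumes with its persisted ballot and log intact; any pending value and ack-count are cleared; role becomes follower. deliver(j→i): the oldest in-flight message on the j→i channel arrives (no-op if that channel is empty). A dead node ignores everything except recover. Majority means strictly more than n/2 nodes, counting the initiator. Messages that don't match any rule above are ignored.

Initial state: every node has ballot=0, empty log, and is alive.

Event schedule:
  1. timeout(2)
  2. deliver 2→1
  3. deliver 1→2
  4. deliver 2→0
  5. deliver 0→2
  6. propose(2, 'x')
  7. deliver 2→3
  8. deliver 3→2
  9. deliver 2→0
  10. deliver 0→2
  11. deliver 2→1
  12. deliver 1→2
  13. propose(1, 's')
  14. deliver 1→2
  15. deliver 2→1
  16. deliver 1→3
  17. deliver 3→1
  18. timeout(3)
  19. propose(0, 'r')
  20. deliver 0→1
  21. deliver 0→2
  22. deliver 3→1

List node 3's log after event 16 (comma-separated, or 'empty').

empty

step 1 timeout(2): 2={cand,b=6,log=-}
step 2 deliver 2→1: 1={foll,b=6,log=-}
step 3 deliver 1→2: —
step 4 deliver 2→0: 0={foll,b=6,log=-}
step 5 deliver 0→2: 2={lead,b=6,log=-}
step 6 propose(2,'x'): —
step 7 deliver 2→3: 3={foll,b=6,log=-}
step 8 deliver 3→2: —
step 9 deliver 2→0: 0={foll,b=6,log=x}
step 10 deliver 0→2: —
step 11 deliver 2→1: 1={foll,b=6,log=x}
step 12 deliver 1→2: 2={lead,b=6,log=x}
step 13 propose(1,'s'): —
step 14 deliver 1→2: —
step 15 deliver 2→1: —
step 16 deliver 1→3: —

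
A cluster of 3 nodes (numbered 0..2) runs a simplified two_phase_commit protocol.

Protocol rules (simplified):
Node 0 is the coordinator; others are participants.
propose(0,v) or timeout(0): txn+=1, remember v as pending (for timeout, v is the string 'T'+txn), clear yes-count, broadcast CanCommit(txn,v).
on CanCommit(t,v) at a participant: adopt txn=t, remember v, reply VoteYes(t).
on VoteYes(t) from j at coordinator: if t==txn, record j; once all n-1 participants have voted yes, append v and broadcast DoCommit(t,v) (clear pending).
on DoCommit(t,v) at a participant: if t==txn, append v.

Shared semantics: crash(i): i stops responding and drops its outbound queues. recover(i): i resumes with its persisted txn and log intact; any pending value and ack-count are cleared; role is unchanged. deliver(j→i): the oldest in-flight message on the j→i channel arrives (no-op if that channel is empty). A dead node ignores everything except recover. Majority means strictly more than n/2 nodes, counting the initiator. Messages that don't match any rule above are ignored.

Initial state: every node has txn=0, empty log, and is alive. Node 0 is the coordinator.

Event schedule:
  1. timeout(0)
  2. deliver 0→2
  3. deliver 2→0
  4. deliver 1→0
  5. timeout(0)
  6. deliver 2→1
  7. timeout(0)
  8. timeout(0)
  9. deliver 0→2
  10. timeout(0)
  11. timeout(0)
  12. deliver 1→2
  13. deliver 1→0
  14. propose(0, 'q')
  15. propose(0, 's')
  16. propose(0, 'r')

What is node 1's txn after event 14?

1. timeout(0):  <0:coor t1 ->
2. deliver 0→2:  <2:part t1 ->
3. deliver 2→0:  nop
4. deliver 1→0:  nop
5. timeout(0):  <0:coor t2 ->
6. deliver 2→1:  nop
7. timeout(0):  <0:coor t3 ->
8. timeout(0):  <0:coor t4 ->
9. deliver 0→2:  <2:part t2 ->
10. timeout(0):  <0:coor t5 ->
11. timeout(0):  <0:coor t6 ->
12. deliver 1→2:  nop
13. deliver 1→0:  nop
14. propose(0,'q'):  <0:coor t7 ->

0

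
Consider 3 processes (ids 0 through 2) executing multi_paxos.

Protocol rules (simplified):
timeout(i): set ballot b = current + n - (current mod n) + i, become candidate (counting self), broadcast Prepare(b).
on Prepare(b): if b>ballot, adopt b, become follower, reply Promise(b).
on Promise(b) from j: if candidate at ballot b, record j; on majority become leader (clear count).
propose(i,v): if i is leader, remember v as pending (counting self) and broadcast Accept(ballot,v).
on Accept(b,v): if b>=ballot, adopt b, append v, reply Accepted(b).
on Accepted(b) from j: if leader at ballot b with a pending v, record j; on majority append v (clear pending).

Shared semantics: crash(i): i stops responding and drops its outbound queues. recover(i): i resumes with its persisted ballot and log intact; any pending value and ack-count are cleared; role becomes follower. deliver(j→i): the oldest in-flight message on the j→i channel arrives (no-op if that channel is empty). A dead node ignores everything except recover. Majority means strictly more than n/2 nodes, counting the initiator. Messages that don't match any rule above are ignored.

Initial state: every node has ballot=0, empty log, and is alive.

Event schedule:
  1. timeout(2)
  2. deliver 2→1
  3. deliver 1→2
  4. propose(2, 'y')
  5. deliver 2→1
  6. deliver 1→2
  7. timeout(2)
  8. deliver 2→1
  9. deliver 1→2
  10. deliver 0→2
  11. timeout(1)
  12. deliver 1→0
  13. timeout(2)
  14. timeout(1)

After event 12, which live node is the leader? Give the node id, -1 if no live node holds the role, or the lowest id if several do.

2

1. timeout(2):  <2:cand b5 ->
2. deliver 2→1:  <1:foll b5 ->
3. deliver 1→2:  <2:lead b5 ->
4. propose(2,'y'):  nop
5. deliver 2→1:  <1:foll b5 y>
6. deliver 1→2:  <2:lead b5 y>
7. timeout(2):  <2:cand b8 y>
8. deliver 2→1:  <1:foll b8 y>
9. deliver 1→2:  <2:lead b8 y>
10. deliver 0→2:  nop
11. timeout(1):  <1:cand b10 y>
12. deliver 1→0:  <0:foll b10 ->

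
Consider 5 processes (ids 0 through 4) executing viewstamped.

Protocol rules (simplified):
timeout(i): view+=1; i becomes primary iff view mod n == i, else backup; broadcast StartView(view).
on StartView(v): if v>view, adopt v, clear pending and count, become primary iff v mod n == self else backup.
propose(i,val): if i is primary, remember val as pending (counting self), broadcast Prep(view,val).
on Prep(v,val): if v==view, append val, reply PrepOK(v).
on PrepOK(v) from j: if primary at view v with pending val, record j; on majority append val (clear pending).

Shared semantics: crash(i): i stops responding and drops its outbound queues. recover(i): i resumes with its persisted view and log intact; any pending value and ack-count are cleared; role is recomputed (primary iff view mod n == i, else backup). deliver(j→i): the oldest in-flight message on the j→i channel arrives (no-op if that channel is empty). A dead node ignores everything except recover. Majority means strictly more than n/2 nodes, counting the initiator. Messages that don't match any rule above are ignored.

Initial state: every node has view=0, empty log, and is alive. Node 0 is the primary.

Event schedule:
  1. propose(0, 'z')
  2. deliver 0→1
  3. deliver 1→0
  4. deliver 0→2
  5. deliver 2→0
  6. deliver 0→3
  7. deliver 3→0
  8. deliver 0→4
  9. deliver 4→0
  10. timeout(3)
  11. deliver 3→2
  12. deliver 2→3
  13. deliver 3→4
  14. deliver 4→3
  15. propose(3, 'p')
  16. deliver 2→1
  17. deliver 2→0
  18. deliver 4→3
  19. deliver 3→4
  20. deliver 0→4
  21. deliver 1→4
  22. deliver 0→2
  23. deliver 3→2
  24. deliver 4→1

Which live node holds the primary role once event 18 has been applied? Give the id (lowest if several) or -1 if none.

[1] propose(0,'z') → ∅
[2] deliver 0→1 → N1(back v0 [z])
[3] deliver 1→0 → ∅
[4] deliver 0→2 → N2(back v0 [z])
[5] deliver 2→0 → N0(prim v0 [z])
[6] deliver 0→3 → N3(back v0 [z])
[7] deliver 3→0 → ∅
[8] deliver 0→4 → N4(back v0 [z])
[9] deliver 4→0 → ∅
[10] timeout(3) → N3(back v1 [z])
[11] deliver 3→2 → N2(back v1 [z])
[12] deliver 2→3 → ∅
[13] deliver 3→4 → N4(back v1 [z])
[14] deliver 4→3 → ∅
[15] propose(3,'p') → ∅
[16] deliver 2→1 → ∅
[17] deliver 2→0 → ∅
[18] deliver 4→3 → ∅

0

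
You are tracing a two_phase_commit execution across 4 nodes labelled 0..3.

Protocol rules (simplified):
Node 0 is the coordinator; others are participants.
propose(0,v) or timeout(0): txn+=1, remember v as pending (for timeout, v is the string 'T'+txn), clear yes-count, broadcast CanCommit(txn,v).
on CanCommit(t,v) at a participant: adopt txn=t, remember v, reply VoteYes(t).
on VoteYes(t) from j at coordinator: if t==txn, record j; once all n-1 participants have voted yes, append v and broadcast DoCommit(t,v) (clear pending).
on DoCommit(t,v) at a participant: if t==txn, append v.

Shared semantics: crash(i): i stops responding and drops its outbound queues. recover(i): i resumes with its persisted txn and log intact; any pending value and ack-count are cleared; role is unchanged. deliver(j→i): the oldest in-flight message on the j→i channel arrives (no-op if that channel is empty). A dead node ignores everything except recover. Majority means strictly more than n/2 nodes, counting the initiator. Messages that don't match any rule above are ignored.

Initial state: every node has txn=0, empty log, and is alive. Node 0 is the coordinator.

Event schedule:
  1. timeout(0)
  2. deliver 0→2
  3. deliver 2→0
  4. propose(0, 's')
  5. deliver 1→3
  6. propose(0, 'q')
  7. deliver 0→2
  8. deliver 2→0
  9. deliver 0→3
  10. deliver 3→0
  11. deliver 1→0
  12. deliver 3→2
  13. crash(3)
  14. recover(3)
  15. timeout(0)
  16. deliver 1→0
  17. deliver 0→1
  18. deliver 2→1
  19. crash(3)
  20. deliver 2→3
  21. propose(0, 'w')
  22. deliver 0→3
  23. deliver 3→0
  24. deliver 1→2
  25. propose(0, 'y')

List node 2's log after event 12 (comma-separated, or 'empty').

step 1 timeout(0): 0={coor,t=1,log=-}
step 2 deliver 0→2: 2={part,t=1,log=-}
step 3 deliver 2→0: —
step 4 propose(0,'s'): 0={coor,t=2,log=-}
step 5 deliver 1→3: —
step 6 propose(0,'q'): 0={coor,t=3,log=-}
step 7 deliver 0→2: 2={part,t=2,log=-}
step 8 deliver 2→0: —
step 9 deliver 0→3: 3={part,t=1,log=-}
step 10 deliver 3→0: —
step 11 deliver 1→0: —
step 12 deliver 3→2: —

empty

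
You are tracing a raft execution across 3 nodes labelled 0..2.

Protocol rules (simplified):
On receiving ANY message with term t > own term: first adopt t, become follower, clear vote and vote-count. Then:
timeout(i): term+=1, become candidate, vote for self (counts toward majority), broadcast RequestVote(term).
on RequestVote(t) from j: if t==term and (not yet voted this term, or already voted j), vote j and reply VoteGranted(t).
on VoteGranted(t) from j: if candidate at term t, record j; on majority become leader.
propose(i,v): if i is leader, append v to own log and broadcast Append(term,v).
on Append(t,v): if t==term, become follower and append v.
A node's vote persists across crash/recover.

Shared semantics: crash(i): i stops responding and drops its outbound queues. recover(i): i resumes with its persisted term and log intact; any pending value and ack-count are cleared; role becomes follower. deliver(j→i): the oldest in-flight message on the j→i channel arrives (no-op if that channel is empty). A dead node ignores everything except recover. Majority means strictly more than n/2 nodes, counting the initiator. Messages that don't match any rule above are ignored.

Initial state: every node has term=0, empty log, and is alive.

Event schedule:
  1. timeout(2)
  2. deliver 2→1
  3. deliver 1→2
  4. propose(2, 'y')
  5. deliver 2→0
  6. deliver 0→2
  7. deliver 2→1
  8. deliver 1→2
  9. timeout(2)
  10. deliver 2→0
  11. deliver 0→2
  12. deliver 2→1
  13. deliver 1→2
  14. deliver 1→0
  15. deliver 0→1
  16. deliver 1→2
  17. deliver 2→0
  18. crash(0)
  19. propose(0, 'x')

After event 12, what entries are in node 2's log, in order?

y

[1] timeout(2) → N2(cand t1 [-])
[2] deliver 2→1 → N1(foll t1 [-])
[3] deliver 1→2 → N2(lead t1 [-])
[4] propose(2,'y') → N2(lead t1 [y])
[5] deliver 2→0 → N0(foll t1 [-])
[6] deliver 0→2 → ∅
[7] deliver 2→1 → N1(foll t1 [y])
[8] deliver 1→2 → ∅
[9] timeout(2) → N2(cand t2 [y])
[10] deliver 2→0 → N0(foll t1 [y])
[11] deliver 0→2 → ∅
[12] deliver 2→1 → N1(foll t2 [y])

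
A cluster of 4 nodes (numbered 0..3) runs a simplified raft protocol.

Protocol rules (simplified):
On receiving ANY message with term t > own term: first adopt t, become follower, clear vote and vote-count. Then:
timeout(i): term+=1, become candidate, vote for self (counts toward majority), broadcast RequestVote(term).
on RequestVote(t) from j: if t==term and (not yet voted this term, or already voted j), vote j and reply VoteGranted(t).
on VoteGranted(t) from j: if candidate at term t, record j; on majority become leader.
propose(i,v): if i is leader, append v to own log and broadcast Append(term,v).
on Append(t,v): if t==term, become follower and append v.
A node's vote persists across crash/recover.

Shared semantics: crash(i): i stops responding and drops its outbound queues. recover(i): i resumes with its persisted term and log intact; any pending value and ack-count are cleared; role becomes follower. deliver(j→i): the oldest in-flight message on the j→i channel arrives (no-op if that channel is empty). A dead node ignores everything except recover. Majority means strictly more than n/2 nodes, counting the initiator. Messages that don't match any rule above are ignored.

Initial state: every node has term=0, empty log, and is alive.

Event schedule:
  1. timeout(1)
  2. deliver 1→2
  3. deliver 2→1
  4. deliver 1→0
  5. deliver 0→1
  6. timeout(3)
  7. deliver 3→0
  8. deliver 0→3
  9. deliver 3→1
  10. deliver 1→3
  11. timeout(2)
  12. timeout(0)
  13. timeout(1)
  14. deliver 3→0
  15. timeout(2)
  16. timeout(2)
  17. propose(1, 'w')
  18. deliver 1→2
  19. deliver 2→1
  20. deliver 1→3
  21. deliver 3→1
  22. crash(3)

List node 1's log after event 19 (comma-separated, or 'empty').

empty

e1 timeout(1): 1[cand,t=1,-]
e2 deliver 1→2: 2[foll,t=1,-]
e3 deliver 2→1: ·
e4 deliver 1→0: 0[foll,t=1,-]
e5 deliver 0→1: 1[lead,t=1,-]
e6 timeout(3): 3[cand,t=1,-]
e7 deliver 3→0: ·
e8 deliver 0→3: ·
e9 deliver 3→1: ·
e10 deliver 1→3: ·
e11 timeout(2): 2[cand,t=2,-]
e12 timeout(0): 0[cand,t=2,-]
e13 timeout(1): 1[cand,t=2,-]
e14 deliver 3→0: ·
e15 timeout(2): 2[cand,t=3,-]
e16 timeout(2): 2[cand,t=4,-]
e17 propose(1,'w'): ·
e18 deliver 1→2: ·
e19 deliver 2→1: ·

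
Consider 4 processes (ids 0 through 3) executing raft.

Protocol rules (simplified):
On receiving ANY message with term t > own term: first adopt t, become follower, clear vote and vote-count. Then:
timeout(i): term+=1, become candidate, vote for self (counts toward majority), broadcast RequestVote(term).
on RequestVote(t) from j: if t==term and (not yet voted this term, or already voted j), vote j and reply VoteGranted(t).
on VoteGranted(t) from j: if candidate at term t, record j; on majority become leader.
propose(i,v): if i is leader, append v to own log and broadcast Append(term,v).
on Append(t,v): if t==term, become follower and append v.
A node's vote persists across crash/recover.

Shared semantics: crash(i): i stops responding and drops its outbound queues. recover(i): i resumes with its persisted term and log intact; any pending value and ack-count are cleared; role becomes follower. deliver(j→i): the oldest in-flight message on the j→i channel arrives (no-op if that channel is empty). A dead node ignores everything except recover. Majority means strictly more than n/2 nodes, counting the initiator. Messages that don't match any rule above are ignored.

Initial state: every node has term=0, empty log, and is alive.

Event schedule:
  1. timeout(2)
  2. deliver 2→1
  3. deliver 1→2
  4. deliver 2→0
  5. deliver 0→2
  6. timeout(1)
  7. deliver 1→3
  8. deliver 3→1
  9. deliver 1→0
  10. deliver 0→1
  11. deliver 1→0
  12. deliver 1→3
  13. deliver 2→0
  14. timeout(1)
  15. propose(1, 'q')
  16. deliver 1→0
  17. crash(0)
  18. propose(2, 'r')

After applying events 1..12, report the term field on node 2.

after 1 — timeout(2): n2:cand/t1/[-]
after 2 — deliver 2→1: n1:foll/t1/[-]
after 3 — deliver 1→2: ·
after 4 — deliver 2→0: n0:foll/t1/[-]
after 5 — deliver 0→2: n2:lead/t1/[-]
after 6 — timeout(1): n1:cand/t2/[-]
after 7 — deliver 1→3: n3:foll/t2/[-]
after 8 — deliver 3→1: ·
after 9 — deliver 1→0: n0:foll/t2/[-]
after 10 — deliver 0→1: n1:lead/t2/[-]
after 11 — deliver 1→0: ·
after 12 — deliver 1→3: ·

1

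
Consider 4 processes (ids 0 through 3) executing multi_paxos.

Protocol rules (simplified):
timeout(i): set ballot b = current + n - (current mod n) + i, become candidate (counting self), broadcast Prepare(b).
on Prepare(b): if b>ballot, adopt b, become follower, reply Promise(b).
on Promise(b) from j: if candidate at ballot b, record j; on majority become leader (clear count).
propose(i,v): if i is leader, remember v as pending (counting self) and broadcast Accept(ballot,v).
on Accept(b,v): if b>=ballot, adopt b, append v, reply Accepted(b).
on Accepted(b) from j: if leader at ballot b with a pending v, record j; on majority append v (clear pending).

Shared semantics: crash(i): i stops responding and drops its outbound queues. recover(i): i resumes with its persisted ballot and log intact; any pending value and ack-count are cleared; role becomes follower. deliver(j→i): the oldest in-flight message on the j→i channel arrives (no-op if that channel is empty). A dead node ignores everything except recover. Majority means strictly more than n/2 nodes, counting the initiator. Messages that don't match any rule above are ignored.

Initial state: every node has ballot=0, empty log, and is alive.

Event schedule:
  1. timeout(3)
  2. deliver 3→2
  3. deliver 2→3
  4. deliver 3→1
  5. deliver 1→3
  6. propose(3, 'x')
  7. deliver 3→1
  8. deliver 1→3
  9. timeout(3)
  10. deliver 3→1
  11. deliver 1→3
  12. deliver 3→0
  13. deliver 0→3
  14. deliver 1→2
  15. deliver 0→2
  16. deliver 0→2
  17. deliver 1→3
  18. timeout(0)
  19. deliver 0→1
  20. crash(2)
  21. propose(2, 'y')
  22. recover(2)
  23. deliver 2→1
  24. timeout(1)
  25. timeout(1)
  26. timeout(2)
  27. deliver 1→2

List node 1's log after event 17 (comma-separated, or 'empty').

x

e1 timeout(3): 3[cand,b=7,-]
e2 deliver 3→2: 2[foll,b=7,-]
e3 deliver 2→3: ·
e4 deliver 3→1: 1[foll,b=7,-]
e5 deliver 1→3: 3[lead,b=7,-]
e6 propose(3,'x'): ·
e7 deliver 3→1: 1[foll,b=7,x]
e8 deliver 1→3: ·
e9 timeout(3): 3[cand,b=11,-]
e10 deliver 3→1: 1[foll,b=11,x]
e11 deliver 1→3: ·
e12 deliver 3→0: 0[foll,b=7,-]
e13 deliver 0→3: ·
e14 deliver 1→2: ·
e15 deliver 0→2: ·
e16 deliver 0→2: ·
e17 deliver 1→3: ·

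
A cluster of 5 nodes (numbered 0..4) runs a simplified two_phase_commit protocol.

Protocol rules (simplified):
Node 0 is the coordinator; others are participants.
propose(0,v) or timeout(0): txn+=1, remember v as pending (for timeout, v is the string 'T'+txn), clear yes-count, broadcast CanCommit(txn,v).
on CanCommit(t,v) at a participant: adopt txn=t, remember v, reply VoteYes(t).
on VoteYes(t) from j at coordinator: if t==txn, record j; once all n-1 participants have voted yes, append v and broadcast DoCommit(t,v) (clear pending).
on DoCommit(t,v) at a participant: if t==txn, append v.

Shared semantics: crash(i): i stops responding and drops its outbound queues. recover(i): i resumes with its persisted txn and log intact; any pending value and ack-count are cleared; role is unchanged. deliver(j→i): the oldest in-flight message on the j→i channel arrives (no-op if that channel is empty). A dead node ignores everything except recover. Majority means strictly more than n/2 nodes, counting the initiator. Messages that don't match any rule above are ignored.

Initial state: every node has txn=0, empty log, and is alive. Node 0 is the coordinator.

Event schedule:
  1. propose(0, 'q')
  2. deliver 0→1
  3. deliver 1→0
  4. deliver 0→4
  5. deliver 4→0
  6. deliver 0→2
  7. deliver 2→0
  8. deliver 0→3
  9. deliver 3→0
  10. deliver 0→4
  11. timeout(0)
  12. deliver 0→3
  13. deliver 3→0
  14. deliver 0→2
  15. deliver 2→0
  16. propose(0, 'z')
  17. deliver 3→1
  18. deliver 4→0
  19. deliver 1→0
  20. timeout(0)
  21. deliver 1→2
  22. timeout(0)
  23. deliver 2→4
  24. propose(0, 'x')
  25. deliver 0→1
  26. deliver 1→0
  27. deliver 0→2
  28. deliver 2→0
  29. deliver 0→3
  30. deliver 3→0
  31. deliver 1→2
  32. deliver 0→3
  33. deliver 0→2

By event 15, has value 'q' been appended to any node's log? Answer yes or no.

yes

e1 propose(0,'q'): 0[coor,t=1,-]
e2 deliver 0→1: 1[part,t=1,-]
e3 deliver 1→0: ·
e4 deliver 0→4: 4[part,t=1,-]
e5 deliver 4→0: ·
e6 deliver 0→2: 2[part,t=1,-]
e7 deliver 2→0: ·
e8 deliver 0→3: 3[part,t=1,-]
e9 deliver 3→0: 0[coor,t=1,q]
e10 deliver 0→4: 4[part,t=1,q]
e11 timeout(0): 0[coor,t=2,q]
e12 deliver 0→3: 3[part,t=1,q]
e13 deliver 3→0: ·
e14 deliver 0→2: 2[part,t=1,q]
e15 deliver 2→0: ·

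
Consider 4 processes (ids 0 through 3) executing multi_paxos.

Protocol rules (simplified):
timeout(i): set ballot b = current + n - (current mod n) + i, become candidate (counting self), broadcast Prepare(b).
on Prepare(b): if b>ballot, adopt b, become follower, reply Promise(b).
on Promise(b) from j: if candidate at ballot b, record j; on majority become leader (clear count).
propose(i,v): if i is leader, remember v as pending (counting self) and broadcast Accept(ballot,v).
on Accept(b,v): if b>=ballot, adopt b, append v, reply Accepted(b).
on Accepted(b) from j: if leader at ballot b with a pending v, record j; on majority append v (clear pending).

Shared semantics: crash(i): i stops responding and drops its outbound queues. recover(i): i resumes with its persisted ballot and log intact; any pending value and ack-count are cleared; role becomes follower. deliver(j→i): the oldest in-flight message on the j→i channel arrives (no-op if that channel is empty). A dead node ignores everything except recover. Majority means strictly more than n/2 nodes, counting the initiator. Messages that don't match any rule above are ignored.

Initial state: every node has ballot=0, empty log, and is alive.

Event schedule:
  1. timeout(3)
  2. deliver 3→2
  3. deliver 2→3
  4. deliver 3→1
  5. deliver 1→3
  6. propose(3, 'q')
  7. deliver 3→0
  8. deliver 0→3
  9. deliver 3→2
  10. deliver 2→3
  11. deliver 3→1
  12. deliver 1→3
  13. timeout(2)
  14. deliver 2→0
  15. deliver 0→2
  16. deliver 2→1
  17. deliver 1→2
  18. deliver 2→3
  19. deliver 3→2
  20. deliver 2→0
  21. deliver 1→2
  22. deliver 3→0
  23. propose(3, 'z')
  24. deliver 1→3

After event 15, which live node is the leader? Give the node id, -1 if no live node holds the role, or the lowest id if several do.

e1 timeout(3): 3[cand,b=7,-]
e2 deliver 3→2: 2[foll,b=7,-]
e3 deliver 2→3: ·
e4 deliver 3→1: 1[foll,b=7,-]
e5 deliver 1→3: 3[lead,b=7,-]
e6 propose(3,'q'): ·
e7 deliver 3→0: 0[foll,b=7,-]
e8 deliver 0→3: ·
e9 deliver 3→2: 2[foll,b=7,q]
e10 deliver 2→3: ·
e11 deliver 3→1: 1[foll,b=7,q]
e12 deliver 1→3: 3[lead,b=7,q]
e13 timeout(2): 2[cand,b=10,q]
e14 deliver 2→0: 0[foll,b=10,-]
e15 deliver 0→2: ·

3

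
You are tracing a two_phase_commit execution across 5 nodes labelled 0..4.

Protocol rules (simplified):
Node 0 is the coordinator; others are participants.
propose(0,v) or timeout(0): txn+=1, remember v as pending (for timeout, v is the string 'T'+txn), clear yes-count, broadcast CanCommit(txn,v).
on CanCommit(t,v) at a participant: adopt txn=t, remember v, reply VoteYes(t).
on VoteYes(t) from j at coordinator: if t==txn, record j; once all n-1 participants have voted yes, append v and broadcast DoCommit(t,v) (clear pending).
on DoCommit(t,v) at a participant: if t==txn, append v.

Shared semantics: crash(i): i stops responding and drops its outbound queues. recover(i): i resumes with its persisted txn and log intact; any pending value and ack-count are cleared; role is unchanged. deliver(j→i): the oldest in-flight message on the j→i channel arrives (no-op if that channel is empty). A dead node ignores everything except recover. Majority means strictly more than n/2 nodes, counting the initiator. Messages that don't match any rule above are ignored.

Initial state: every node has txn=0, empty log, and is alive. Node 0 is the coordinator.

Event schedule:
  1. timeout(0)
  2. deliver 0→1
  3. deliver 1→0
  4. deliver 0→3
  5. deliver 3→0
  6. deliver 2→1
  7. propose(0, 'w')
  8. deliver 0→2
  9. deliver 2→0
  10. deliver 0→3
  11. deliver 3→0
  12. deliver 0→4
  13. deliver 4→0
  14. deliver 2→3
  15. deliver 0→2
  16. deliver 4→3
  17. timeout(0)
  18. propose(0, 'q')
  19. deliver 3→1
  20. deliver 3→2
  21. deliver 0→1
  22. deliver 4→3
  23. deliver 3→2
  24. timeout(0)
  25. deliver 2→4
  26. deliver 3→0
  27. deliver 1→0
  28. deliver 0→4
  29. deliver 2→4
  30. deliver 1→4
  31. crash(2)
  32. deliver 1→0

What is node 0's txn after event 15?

[1] timeout(0) → N0(coor t1 [-])
[2] deliver 0→1 → N1(part t1 [-])
[3] deliver 1→0 → ∅
[4] deliver 0→3 → N3(part t1 [-])
[5] deliver 3→0 → ∅
[6] deliver 2→1 → ∅
[7] propose(0,'w') → N0(coor t2 [-])
[8] deliver 0→2 → N2(part t1 [-])
[9] deliver 2→0 → ∅
[10] deliver 0→3 → N3(part t2 [-])
[11] deliver 3→0 → ∅
[12] deliver 0→4 → N4(part t1 [-])
[13] deliver 4→0 → ∅
[14] deliver 2→3 → ∅
[15] deliver 0→2 → N2(part t2 [-])

2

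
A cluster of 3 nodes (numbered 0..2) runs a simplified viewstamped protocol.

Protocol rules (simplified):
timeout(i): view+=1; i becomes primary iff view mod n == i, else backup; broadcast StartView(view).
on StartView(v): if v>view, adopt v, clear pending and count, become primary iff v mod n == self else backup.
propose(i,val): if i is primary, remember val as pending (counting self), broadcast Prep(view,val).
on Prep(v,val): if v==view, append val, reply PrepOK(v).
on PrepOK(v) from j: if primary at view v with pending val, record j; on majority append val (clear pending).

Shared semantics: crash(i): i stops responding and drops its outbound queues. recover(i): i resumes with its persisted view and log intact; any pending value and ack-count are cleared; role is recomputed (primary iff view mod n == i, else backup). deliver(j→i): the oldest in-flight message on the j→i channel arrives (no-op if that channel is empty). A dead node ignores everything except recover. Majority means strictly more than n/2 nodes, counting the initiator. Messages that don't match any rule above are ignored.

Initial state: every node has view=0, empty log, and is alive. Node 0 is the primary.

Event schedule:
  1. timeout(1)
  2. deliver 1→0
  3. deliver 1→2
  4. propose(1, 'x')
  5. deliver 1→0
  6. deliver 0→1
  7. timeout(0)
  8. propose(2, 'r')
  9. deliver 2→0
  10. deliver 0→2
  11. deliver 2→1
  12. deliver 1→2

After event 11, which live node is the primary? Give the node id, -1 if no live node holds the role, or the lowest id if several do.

1

after 1 — timeout(1): n1:prim/v1/[-]
after 2 — deliver 1→0: n0:back/v1/[-]
after 3 — deliver 1→2: n2:back/v1/[-]
after 4 — propose(1,'x'): ·
after 5 — deliver 1→0: n0:back/v1/[x]
after 6 — deliver 0→1: n1:prim/v1/[x]
after 7 — timeout(0): n0:back/v2/[x]
after 8 — propose(2,'r'): ·
after 9 — deliver 2→0: ·
after 10 — deliver 0→2: n2:prim/v2/[-]
after 11 — deliver 2→1: ·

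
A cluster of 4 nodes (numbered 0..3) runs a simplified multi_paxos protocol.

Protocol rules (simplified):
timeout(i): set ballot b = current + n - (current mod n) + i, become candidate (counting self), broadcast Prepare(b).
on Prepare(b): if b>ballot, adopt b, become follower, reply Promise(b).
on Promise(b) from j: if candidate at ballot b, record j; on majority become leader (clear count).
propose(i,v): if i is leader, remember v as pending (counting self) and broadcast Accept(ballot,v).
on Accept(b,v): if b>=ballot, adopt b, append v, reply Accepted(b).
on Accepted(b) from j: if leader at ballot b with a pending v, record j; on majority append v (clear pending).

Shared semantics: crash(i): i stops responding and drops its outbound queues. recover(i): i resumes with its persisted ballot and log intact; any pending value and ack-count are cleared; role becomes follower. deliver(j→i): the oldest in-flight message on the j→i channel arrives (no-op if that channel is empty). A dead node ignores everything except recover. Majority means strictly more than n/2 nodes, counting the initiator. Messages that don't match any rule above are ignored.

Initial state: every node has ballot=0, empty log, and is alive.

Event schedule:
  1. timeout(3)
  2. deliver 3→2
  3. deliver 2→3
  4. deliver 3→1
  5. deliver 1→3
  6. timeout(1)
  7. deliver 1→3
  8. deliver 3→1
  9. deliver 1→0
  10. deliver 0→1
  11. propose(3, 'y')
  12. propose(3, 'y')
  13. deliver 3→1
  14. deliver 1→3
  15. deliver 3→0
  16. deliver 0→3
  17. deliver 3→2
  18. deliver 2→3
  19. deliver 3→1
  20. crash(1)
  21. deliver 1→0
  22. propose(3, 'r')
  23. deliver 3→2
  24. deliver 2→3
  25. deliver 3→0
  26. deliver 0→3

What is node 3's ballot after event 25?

after 1 — timeout(3): n3:cand/b7/[-]
after 2 — deliver 3→2: n2:foll/b7/[-]
after 3 — deliver 2→3: ·
after 4 — deliver 3→1: n1:foll/b7/[-]
after 5 — deliver 1→3: n3:lead/b7/[-]
after 6 — timeout(1): n1:cand/b9/[-]
after 7 — deliver 1→3: n3:foll/b9/[-]
after 8 — deliver 3→1: ·
after 9 — deliver 1→0: n0:foll/b9/[-]
after 10 — deliver 0→1: n1:lead/b9/[-]
after 11 — propose(3,'y'): ·
after 12 — propose(3,'y'): ·
after 13 — deliver 3→1: ·
after 14 — deliver 1→3: ·
after 15 — deliver 3→0: ·
after 16 — deliver 0→3: ·
after 17 — deliver 3→2: ·
after 18 — deliver 2→3: ·
after 19 — deliver 3→1: ·
after 20 — crash(1): n1:✗lead/b9/[-]
after 21 — deliver 1→0: ·
after 22 — propose(3,'r'): ·
after 23 — deliver 3→2: ·
after 24 — deliver 2→3: ·
after 25 — deliver 3→0: ·

9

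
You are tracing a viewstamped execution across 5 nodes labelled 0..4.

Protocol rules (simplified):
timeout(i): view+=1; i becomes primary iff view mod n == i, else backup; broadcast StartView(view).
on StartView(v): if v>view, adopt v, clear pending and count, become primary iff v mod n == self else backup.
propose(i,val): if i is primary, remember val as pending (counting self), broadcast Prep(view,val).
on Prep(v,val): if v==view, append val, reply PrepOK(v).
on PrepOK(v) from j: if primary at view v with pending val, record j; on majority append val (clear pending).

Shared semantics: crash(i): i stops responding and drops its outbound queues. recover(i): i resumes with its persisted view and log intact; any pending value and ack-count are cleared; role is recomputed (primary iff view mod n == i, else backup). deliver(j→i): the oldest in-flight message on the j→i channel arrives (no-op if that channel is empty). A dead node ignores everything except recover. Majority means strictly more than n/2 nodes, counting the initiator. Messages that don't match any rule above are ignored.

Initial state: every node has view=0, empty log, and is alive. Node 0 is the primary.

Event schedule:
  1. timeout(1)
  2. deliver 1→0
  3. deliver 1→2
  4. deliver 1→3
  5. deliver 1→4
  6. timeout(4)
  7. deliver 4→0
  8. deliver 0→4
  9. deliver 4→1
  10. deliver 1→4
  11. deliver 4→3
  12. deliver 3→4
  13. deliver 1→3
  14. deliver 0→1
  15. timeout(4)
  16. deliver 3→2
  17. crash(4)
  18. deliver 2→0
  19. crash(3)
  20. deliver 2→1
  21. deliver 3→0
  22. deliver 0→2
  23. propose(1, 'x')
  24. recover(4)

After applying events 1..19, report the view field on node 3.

2

after 1 — timeout(1): n1:prim/v1/[-]
after 2 — deliver 1→0: n0:back/v1/[-]
after 3 — deliver 1→2: n2:back/v1/[-]
after 4 — deliver 1→3: n3:back/v1/[-]
after 5 — deliver 1→4: n4:back/v1/[-]
after 6 — timeout(4): n4:back/v2/[-]
after 7 — deliver 4→0: n0:back/v2/[-]
after 8 — deliver 0→4: ·
after 9 — deliver 4→1: n1:back/v2/[-]
after 10 — deliver 1→4: ·
after 11 — deliver 4→3: n3:back/v2/[-]
after 12 — deliver 3→4: ·
after 13 — deliver 1→3: ·
after 14 — deliver 0→1: ·
after 15 — timeout(4): n4:back/v3/[-]
after 16 — deliver 3→2: ·
after 17 — crash(4): n4:✗back/v3/[-]
after 18 — deliver 2→0: ·
after 19 — crash(3): n3:✗back/v2/[-]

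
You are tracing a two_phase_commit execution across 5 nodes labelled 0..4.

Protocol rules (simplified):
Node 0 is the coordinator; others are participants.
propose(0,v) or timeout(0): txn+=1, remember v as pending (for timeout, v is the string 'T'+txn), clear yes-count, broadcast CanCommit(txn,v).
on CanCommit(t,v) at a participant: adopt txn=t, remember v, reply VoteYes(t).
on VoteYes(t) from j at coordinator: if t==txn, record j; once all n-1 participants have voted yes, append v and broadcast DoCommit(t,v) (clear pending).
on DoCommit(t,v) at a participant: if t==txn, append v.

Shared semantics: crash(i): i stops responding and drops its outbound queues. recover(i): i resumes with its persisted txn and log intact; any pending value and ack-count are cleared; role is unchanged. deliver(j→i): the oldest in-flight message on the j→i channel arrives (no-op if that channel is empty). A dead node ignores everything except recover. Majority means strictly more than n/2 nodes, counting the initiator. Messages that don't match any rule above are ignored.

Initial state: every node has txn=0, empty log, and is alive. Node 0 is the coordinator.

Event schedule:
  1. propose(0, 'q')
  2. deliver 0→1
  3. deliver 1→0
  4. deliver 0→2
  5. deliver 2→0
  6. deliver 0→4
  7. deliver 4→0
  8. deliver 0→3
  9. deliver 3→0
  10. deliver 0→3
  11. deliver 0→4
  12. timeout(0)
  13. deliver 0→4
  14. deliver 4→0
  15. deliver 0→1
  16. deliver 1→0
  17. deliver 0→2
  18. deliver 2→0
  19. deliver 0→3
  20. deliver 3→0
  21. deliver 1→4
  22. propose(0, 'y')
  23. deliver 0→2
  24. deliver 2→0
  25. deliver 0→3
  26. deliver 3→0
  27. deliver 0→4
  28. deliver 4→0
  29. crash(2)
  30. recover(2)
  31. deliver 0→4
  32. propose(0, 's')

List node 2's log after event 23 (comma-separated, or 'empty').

q

step 1 propose(0,'q'): 0={coor,t=1,log=-}
step 2 deliver 0→1: 1={part,t=1,log=-}
step 3 deliver 1→0: —
step 4 deliver 0→2: 2={part,t=1,log=-}
step 5 deliver 2→0: —
step 6 deliver 0→4: 4={part,t=1,log=-}
step 7 deliver 4→0: —
step 8 deliver 0→3: 3={part,t=1,log=-}
step 9 deliver 3→0: 0={coor,t=1,log=q}
step 10 deliver 0→3: 3={part,t=1,log=q}
step 11 deliver 0→4: 4={part,t=1,log=q}
step 12 timeout(0): 0={coor,t=2,log=q}
step 13 deliver 0→4: 4={part,t=2,log=q}
step 14 deliver 4→0: —
step 15 deliver 0→1: 1={part,t=1,log=q}
step 16 deliver 1→0: —
step 17 deliver 0→2: 2={part,t=1,log=q}
step 18 deliver 2→0: —
step 19 deliver 0→3: 3={part,t=2,log=q}
step 20 deliver 3→0: —
step 21 deliver 1→4: —
step 22 propose(0,'y'): 0={coor,t=3,log=q}
step 23 deliver 0→2: 2={part,t=2,log=q}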